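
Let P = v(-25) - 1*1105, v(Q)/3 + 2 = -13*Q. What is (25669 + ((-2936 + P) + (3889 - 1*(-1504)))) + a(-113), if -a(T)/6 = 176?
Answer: 26934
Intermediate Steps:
v(Q) = -6 - 39*Q (v(Q) = -6 + 3*(-13*Q) = -6 - 39*Q)
a(T) = -1056 (a(T) = -6*176 = -1056)
P = -136 (P = (-6 - 39*(-25)) - 1*1105 = (-6 + 975) - 1105 = 969 - 1105 = -136)
(25669 + ((-2936 + P) + (3889 - 1*(-1504)))) + a(-113) = (25669 + ((-2936 - 136) + (3889 - 1*(-1504)))) - 1056 = (25669 + (-3072 + (3889 + 1504))) - 1056 = (25669 + (-3072 + 5393)) - 1056 = (25669 + 2321) - 1056 = 27990 - 1056 = 26934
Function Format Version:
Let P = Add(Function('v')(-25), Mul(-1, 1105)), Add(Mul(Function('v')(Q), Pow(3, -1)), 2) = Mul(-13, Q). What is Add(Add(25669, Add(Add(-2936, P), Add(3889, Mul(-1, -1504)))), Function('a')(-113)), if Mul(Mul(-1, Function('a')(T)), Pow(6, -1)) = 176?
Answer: 26934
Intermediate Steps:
Function('v')(Q) = Add(-6, Mul(-39, Q)) (Function('v')(Q) = Add(-6, Mul(3, Mul(-13, Q))) = Add(-6, Mul(-39, Q)))
Function('a')(T) = -1056 (Function('a')(T) = Mul(-6, 176) = -1056)
P = -136 (P = Add(Add(-6, Mul(-39, -25)), Mul(-1, 1105)) = Add(Add(-6, 975), -1105) = Add(969, -1105) = -136)
Add(Add(25669, Add(Add(-2936, P), Add(3889, Mul(-1, -1504)))), Function('a')(-113)) = Add(Add(25669, Add(Add(-2936, -136), Add(3889, Mul(-1, -1504)))), -1056) = Add(Add(25669, Add(-3072, Add(3889, 1504))), -1056) = Add(Add(25669, Add(-3072, 5393)), -1056) = Add(Add(25669, 2321), -1056) = Add(27990, -1056) = 26934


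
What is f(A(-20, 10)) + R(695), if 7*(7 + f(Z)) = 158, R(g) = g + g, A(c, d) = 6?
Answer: 9839/7 ≈ 1405.6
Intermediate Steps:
R(g) = 2*g
f(Z) = 109/7 (f(Z) = -7 + (⅐)*158 = -7 + 158/7 = 109/7)
f(A(-20, 10)) + R(695) = 109/7 + 2*695 = 109/7 + 1390 = 9839/7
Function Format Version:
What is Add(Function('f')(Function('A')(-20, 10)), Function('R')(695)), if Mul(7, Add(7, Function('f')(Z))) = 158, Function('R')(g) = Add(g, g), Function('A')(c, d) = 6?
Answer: Rational(9839, 7) ≈ 1405.6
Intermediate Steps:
Function('R')(g) = Mul(2, g)
Function('f')(Z) = Rational(109, 7) (Function('f')(Z) = Add(-7, Mul(Rational(1, 7), 158)) = Add(-7, Rational(158, 7)) = Rational(109, 7))
Add(Function('f')(Function('A')(-20, 10)), Function('R')(695)) = Add(Rational(109, 7), Mul(2, 695)) = Add(Rational(109, 7), 1390) = Rational(9839, 7)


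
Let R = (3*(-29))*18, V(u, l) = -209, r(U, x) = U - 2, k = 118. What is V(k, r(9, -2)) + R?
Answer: -1775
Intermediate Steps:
r(U, x) = -2 + U
R = -1566 (R = -87*18 = -1566)
V(k, r(9, -2)) + R = -209 - 1566 = -1775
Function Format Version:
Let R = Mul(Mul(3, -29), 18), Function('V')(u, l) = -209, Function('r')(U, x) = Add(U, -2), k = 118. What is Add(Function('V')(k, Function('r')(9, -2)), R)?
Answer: -1775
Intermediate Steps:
Function('r')(U, x) = Add(-2, U)
R = -1566 (R = Mul(-87, 18) = -1566)
Add(Function('V')(k, Function('r')(9, -2)), R) = Add(-209, -1566) = -1775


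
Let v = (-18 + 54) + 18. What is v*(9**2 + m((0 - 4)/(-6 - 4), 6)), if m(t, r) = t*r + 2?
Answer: 23058/5 ≈ 4611.6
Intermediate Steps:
v = 54 (v = 36 + 18 = 54)
m(t, r) = 2 + r*t (m(t, r) = r*t + 2 = 2 + r*t)
v*(9**2 + m((0 - 4)/(-6 - 4), 6)) = 54*(9**2 + (2 + 6*((0 - 4)/(-6 - 4)))) = 54*(81 + (2 + 6*(-4/(-10)))) = 54*(81 + (2 + 6*(-4*(-1/10)))) = 54*(81 + (2 + 6*(2/5))) = 54*(81 + (2 + 12/5)) = 54*(81 + 22/5) = 54*(427/5) = 23058/5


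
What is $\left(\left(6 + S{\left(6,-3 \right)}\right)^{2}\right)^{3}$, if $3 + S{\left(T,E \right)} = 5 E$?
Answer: $2985984$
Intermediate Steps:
$S{\left(T,E \right)} = -3 + 5 E$
$\left(\left(6 + S{\left(6,-3 \right)}\right)^{2}\right)^{3} = \left(\left(6 + \left(-3 + 5 \left(-3\right)\right)\right)^{2}\right)^{3} = \left(\left(6 - 18\right)^{2}\right)^{3} = \left(\left(-12\right)^{2}\right)^{3} = 144^{3} = 2985984$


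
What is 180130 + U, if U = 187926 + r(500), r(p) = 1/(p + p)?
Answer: 368056001/1000 ≈ 3.6806e+5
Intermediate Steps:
r(p) = 1/(2*p)
U = 187926001/1000 (U = 187926 + (½)/500 = 187926 + (½)*(1/500) = 187926 + 1/1000 = 187926001/1000 ≈ 1.8793e+5)
180130 + U = 180130 + 187926001/1000 = 368056001/1000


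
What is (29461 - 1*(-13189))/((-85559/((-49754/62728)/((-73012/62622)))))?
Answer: -16610548904775/48981423104428 ≈ -0.33912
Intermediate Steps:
(29461 - 1*(-13189))/((-85559/((-49754/62728)/((-73012/62622))))) = (29461 + 13189)/((-85559/((-49754*1/62728)/((-73012*1/62622))))) = 42650/((-85559/((-24877/(31364*(-36506/31311)))))) = 42650/((-85559/((-24877/31364*(-31311/36506))))) = 42650/((-85559/778923747/1144974184)) = 42650/((-85559*1144974184/778923747)) = 42650/(-97962846208856/778923747) = 42650*(-778923747/97962846208856) = -16610548904775/48981423104428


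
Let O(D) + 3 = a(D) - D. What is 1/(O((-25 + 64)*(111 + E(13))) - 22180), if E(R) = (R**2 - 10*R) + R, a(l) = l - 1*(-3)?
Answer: -1/22180 ≈ -4.5086e-5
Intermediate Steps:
a(l) = 3 + l (a(l) = l + 3 = 3 + l)
E(R) = R**2 - 9*R
O(D) = 0 (O(D) = -3 + ((3 + D) - D) = -3 + 3 = 0)
1/(O((-25 + 64)*(111 + E(13))) - 22180) = 1/(0 - 22180) = 1/(-22180) = -1/22180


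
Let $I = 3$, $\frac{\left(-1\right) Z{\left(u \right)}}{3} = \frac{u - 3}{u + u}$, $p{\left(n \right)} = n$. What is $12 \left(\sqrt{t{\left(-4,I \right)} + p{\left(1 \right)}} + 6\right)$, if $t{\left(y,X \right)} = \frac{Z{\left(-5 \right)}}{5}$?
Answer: $72 + \frac{12 \sqrt{13}}{5} \approx 80.653$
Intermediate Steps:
$Z{\left(u \right)} = - \frac{3 \left(-3 + u\right)}{2 u}$ ($Z{\left(u \right)} = - 3 \frac{u - 3}{u + u} = - 3 \frac{-3 + u}{2 u} = - \frac{3 \left(-3 + u\right)}{2 u}$)
$t{\left(y,X \right)} = - \frac{12}{25}$ ($t{\left(y,X \right)} = \frac{\frac{3}{2} \frac{1}{-5} \left(3 - -5\right)}{5} = \frac{3}{2} \left(- \frac{1}{5}\right) \left(3 + 5\right) \frac{1}{5} = \frac{3}{2} \left(- \frac{1}{5}\right) 8 \cdot \frac{1}{5} = \left(- \frac{12}{5}\right) \frac{1}{5} = - \frac{12}{25}$)
$12 \left(\sqrt{t{\left(-4,I \right)} + p{\left(1 \right)}} + 6\right) = 12 \left(\sqrt{- \frac{12}{25} + 1} + 6\right) = 12 \left(\sqrt{\frac{13}{25}} + 6\right) = 12 \left(\frac{\sqrt{13}}{5} + 6\right) = 12 \left(6 + \frac{\sqrt{13}}{5}\right) = 72 + \frac{12 \sqrt{13}}{5}$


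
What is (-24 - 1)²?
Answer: 625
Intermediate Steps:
(-24 - 1)² = (-25)² = 625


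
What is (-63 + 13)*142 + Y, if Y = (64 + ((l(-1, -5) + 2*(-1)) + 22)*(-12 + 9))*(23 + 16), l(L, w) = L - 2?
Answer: -6593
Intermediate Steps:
l(L, w) = -2 + L
Y = 507 (Y = (64 + (((-2 - 1) + 2*(-1)) + 22)*(-12 + 9))*(23 + 16) = (64 + ((-3 - 2) + 22)*(-3))*39 = (64 + (-5 + 22)*(-3))*39 = (64 + 17*(-3))*39 = (64 - 51)*39 = 13*39 = 507)
(-63 + 13)*142 + Y = (-63 + 13)*142 + 507 = -50*142 + 507 = -7100 + 507 = -6593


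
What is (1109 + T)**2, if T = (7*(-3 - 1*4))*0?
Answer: 1229881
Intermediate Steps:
T = 0 (T = (7*(-3 - 4))*0 = (7*(-7))*0 = -49*0 = 0)
(1109 + T)**2 = (1109 + 0)**2 = 1109**2 = 1229881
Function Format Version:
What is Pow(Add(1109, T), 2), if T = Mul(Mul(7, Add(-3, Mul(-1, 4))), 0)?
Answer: 1229881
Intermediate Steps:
T = 0 (T = Mul(Mul(7, Add(-3, -4)), 0) = Mul(Mul(7, -7), 0) = Mul(-49, 0) = 0)
Pow(Add(1109, T), 2) = Pow(Add(1109, 0), 2) = Pow(1109, 2) = 1229881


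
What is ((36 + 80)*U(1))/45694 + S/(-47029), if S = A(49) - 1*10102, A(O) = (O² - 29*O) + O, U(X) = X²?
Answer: 210018513/1074471563 ≈ 0.19546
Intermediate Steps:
A(O) = O² - 28*O
S = -9073 (S = 49*(-28 + 49) - 1*10102 = 49*21 - 10102 = 1029 - 10102 = -9073)
((36 + 80)*U(1))/45694 + S/(-47029) = ((36 + 80)*1²)/45694 - 9073/(-47029) = (116*1)*(1/45694) - 9073*(-1/47029) = 116*(1/45694) + 9073/47029 = 58/22847 + 9073/47029 = 210018513/1074471563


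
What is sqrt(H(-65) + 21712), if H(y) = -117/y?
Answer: sqrt(542845)/5 ≈ 147.36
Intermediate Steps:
sqrt(H(-65) + 21712) = sqrt(-117/(-65) + 21712) = sqrt(-117*(-1/65) + 21712) = sqrt(9/5 + 21712) = sqrt(108569/5) = sqrt(542845)/5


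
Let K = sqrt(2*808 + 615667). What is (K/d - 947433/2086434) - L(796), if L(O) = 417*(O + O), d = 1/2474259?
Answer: -461703122803/695478 + 7422777*sqrt(68587) ≈ 1.9433e+9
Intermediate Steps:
d = 1/2474259 ≈ 4.0416e-7
L(O) = 834*O (L(O) = 417*(2*O) = 834*O)
K = 3*sqrt(68587) (K = sqrt(1616 + 615667) = sqrt(617283) = 3*sqrt(68587) ≈ 785.67)
(K/d - 947433/2086434) - L(796) = ((3*sqrt(68587))/(1/2474259) - 947433/2086434) - 834*796 = ((3*sqrt(68587))*2474259 - 947433*1/2086434) - 1*663864 = (7422777*sqrt(68587) - 315811/695478) - 663864 = (-315811/695478 + 7422777*sqrt(68587)) - 663864 = -461703122803/695478 + 7422777*sqrt(68587)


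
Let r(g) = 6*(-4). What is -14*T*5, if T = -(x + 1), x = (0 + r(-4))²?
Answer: 40390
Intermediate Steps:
r(g) = -24
x = 576 (x = (0 - 24)² = (-24)² = 576)
T = -577 (T = -(576 + 1) = -1*577 = -577)
-14*T*5 = -14*(-577)*5 = 8078*5 = 40390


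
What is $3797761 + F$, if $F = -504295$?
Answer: $3293466$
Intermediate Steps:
$3797761 + F = 3797761 - 504295 = 3293466$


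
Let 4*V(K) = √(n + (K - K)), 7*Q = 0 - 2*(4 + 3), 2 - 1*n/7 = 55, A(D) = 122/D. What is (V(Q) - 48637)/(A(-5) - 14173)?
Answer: 243185/70987 - 5*I*√371/283948 ≈ 3.4258 - 0.00033917*I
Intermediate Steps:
n = -371 (n = 14 - 7*55 = 14 - 385 = -371)
Q = -2 (Q = (0 - 2*(4 + 3))/7 = (0 - 2*7)/7 = (0 - 14)/7 = (⅐)*(-14) = -2)
V(K) = I*√371/4 (V(K) = √(-371 + (K - K))/4 = √(-371 + 0)/4 = √(-371)/4 = (I*√371)/4 = I*√371/4)
(V(Q) - 48637)/(A(-5) - 14173) = (I*√371/4 - 48637)/(122/(-5) - 14173) = (-48637 + I*√371/4)/(122*(-⅕) - 14173) = (-48637 + I*√371/4)/(-122/5 - 14173) = (-48637 + I*√371/4)/(-70987/5) = (-48637 + I*√371/4)*(-5/70987) = 243185/70987 - 5*I*√371/283948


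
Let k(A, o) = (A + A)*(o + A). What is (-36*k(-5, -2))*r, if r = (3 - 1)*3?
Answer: -15120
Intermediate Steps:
k(A, o) = 2*A*(A + o) (k(A, o) = (2*A)*(A + o) = 2*A*(A + o))
r = 6 (r = 2*3 = 6)
(-36*k(-5, -2))*r = -72*(-5)*(-5 - 2)*6 = -72*(-5)*(-7)*6 = -36*70*6 = -2520*6 = -15120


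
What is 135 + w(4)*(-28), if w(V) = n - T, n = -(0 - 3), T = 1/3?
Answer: 181/3 ≈ 60.333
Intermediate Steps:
T = ⅓ ≈ 0.33333
n = 3 (n = -1*(-3) = 3)
w(V) = 8/3 (w(V) = 3 - 1*⅓ = 3 - ⅓ = 8/3)
135 + w(4)*(-28) = 135 + (8/3)*(-28) = 135 - 224/3 = 181/3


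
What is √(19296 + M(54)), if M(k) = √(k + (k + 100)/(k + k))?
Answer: √(694656 + 2*√17958)/6 ≈ 138.94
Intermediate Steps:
M(k) = √(k + (100 + k)/(2*k)) (M(k) = √(k + (100 + k)/((2*k))) = √(k + (100 + k)*(1/(2*k))) = √(k + (100 + k)/(2*k)))
√(19296 + M(54)) = √(19296 + √(2 + 4*54 + 200/54)/2) = √(19296 + √(2 + 216 + 200*(1/54))/2) = √(19296 + √(2 + 216 + 100/27)/2) = √(19296 + √(5986/27)/2) = √(19296 + (√17958/9)/2) = √(19296 + √17958/18)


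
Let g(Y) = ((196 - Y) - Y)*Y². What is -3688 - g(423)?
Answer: 116300162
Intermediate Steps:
g(Y) = Y²*(196 - 2*Y) (g(Y) = (196 - 2*Y)*Y² = Y²*(196 - 2*Y))
-3688 - g(423) = -3688 - 2*423²*(98 - 1*423) = -3688 - 2*178929*(98 - 423) = -3688 - 2*178929*(-325) = -3688 - 1*(-116303850) = -3688 + 116303850 = 116300162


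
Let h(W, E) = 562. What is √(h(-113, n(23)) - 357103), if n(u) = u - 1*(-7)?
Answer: I*√356541 ≈ 597.11*I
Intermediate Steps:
n(u) = 7 + u (n(u) = u + 7 = 7 + u)
√(h(-113, n(23)) - 357103) = √(562 - 357103) = √(-356541) = I*√356541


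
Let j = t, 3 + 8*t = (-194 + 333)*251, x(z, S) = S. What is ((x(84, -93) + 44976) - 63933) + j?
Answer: -58757/4 ≈ -14689.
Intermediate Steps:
t = 17443/4 (t = -3/8 + ((-194 + 333)*251)/8 = -3/8 + (139*251)/8 = -3/8 + (⅛)*34889 = -3/8 + 34889/8 = 17443/4 ≈ 4360.8)
j = 17443/4 ≈ 4360.8
((x(84, -93) + 44976) - 63933) + j = ((-93 + 44976) - 63933) + 17443/4 = (44883 - 63933) + 17443/4 = -19050 + 17443/4 = -58757/4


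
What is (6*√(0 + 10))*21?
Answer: 126*√10 ≈ 398.45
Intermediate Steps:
(6*√(0 + 10))*21 = (6*√10)*21 = 126*√10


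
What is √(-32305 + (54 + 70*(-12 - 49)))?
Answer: I*√36521 ≈ 191.1*I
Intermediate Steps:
√(-32305 + (54 + 70*(-12 - 49))) = √(-32305 + (54 + 70*(-61))) = √(-32305 + (54 - 4270)) = √(-32305 - 4216) = √(-36521) = I*√36521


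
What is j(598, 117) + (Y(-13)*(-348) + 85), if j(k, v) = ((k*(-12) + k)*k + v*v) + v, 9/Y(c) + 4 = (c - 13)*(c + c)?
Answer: -219506429/56 ≈ -3.9198e+6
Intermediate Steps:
Y(c) = 9/(-4 + 2*c*(-13 + c)) (Y(c) = 9/(-4 + (c - 13)*(c + c)) = 9/(-4 + (-13 + c)*(2*c)) = 9/(-4 + 2*c*(-13 + c)))
j(k, v) = v + v² - 11*k² (j(k, v) = ((-12*k + k)*k + v²) + v = ((-11*k)*k + v²) + v = (-11*k² + v²) + v = (v² - 11*k²) + v = v + v² - 11*k²)
j(598, 117) + (Y(-13)*(-348) + 85) = (117 + 117² - 11*598²) + ((9/(2*(-2 + (-13)² - 13*(-13))))*(-348) + 85) = (117 + 13689 - 11*357604) + ((9/(2*(-2 + 169 + 169)))*(-348) + 85) = (117 + 13689 - 3933644) + (((9/2)/336)*(-348) + 85) = -3919838 + (((9/2)*(1/336))*(-348) + 85) = -3919838 + ((3/224)*(-348) + 85) = -3919838 + (-261/56 + 85) = -3919838 + 4499/56 = -219506429/56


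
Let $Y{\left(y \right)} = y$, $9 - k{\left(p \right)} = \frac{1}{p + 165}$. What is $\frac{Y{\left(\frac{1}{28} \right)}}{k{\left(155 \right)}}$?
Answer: $\frac{80}{20153} \approx 0.0039696$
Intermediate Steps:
$k{\left(p \right)} = 9 - \frac{1}{165 + p}$ ($k{\left(p \right)} = 9 - \frac{1}{p + 165} = 9 - \frac{1}{165 + p}$)
$\frac{Y{\left(\frac{1}{28} \right)}}{k{\left(155 \right)}} = \frac{1}{28 \frac{1484 + 9 \cdot 155}{165 + 155}} = \frac{1}{28 \frac{1484 + 1395}{320}} = \frac{1}{28 \cdot \frac{1}{320} \cdot 2879} = \frac{1}{28 \cdot \frac{2879}{320}} = \frac{1}{28} \cdot \frac{320}{2879} = \frac{80}{20153}$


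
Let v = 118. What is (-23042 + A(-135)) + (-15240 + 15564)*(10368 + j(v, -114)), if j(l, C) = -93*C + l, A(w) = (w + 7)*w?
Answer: 6826750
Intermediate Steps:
A(w) = w*(7 + w) (A(w) = (7 + w)*w = w*(7 + w))
j(l, C) = l - 93*C
(-23042 + A(-135)) + (-15240 + 15564)*(10368 + j(v, -114)) = (-23042 - 135*(7 - 135)) + (-15240 + 15564)*(10368 + (118 - 93*(-114))) = (-23042 - 135*(-128)) + 324*(10368 + (118 + 10602)) = (-23042 + 17280) + 324*(10368 + 10720) = -5762 + 324*21088 = -5762 + 6832512 = 6826750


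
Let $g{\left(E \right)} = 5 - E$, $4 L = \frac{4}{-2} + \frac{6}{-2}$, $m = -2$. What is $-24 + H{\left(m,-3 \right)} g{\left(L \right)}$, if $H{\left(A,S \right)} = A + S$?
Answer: $- \frac{221}{4} \approx -55.25$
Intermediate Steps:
$L = - \frac{5}{4}$ ($L = \frac{\frac{4}{-2} + \frac{6}{-2}}{4} = \frac{4 \left(- \frac{1}{2}\right) + 6 \left(- \frac{1}{2}\right)}{4} = \frac{-2 - 3}{4} = \frac{1}{4} \left(-5\right) = - \frac{5}{4} \approx -1.25$)
$-24 + H{\left(m,-3 \right)} g{\left(L \right)} = -24 + \left(-2 - 3\right) \left(5 - - \frac{5}{4}\right) = -24 - 5 \left(5 + \frac{5}{4}\right) = -24 - \frac{125}{4} = - \frac{221}{4}$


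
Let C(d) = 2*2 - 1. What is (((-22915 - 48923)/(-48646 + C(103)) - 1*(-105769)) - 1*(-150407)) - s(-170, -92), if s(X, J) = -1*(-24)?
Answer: 12460073574/48643 ≈ 2.5615e+5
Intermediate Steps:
s(X, J) = 24
C(d) = 3 (C(d) = 4 - 1 = 3)
(((-22915 - 48923)/(-48646 + C(103)) - 1*(-105769)) - 1*(-150407)) - s(-170, -92) = (((-22915 - 48923)/(-48646 + 3) - 1*(-105769)) - 1*(-150407)) - 1*24 = ((-71838/(-48643) + 105769) + 150407) - 24 = ((-71838*(-1/48643) + 105769) + 150407) - 24 = ((71838/48643 + 105769) + 150407) - 24 = (5144993305/48643 + 150407) - 24 = 12461241006/48643 - 24 = 12460073574/48643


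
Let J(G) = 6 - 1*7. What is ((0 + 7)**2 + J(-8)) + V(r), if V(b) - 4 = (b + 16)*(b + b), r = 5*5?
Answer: 2102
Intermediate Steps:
r = 25
V(b) = 4 + 2*b*(16 + b) (V(b) = 4 + (b + 16)*(b + b) = 4 + (16 + b)*(2*b) = 4 + 2*b*(16 + b))
J(G) = -1 (J(G) = 6 - 7 = -1)
((0 + 7)**2 + J(-8)) + V(r) = ((0 + 7)**2 - 1) + (4 + 2*25**2 + 32*25) = (7**2 - 1) + (4 + 2*625 + 800) = (49 - 1) + (4 + 1250 + 800) = 48 + 2054 = 2102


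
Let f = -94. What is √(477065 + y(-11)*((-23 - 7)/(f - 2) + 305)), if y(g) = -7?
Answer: √7598845/4 ≈ 689.15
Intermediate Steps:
√(477065 + y(-11)*((-23 - 7)/(f - 2) + 305)) = √(477065 - 7*((-23 - 7)/(-94 - 2) + 305)) = √(477065 - 7*(-30/(-96) + 305)) = √(477065 - 7*(-30*(-1/96) + 305)) = √(477065 - 7*(5/16 + 305)) = √(477065 - 7*4885/16) = √(477065 - 34195/16) = √(7598845/16) = √7598845/4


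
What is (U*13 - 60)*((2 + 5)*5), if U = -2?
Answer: -3010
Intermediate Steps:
(U*13 - 60)*((2 + 5)*5) = (-2*13 - 60)*((2 + 5)*5) = (-26 - 60)*(7*5) = -86*35 = -3010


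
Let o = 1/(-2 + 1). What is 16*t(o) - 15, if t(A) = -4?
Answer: -79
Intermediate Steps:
o = -1 (o = 1/(-1) = -1)
16*t(o) - 15 = 16*(-4) - 15 = -64 - 15 = -79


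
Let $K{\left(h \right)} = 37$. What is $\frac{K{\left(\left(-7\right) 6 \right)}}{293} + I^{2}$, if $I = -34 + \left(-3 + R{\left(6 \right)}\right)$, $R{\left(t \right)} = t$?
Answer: $\frac{281610}{293} \approx 961.13$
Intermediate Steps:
$I = -31$ ($I = -34 + \left(-3 + 6\right) = -34 + 3 = -31$)
$\frac{K{\left(\left(-7\right) 6 \right)}}{293} + I^{2} = \frac{37}{293} + \left(-31\right)^{2} = 37 \cdot \frac{1}{293} + 961 = \frac{37}{293} + 961 = \frac{281610}{293}$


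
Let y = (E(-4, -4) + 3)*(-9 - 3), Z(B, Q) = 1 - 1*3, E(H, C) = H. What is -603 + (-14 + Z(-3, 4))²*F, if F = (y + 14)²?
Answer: 172453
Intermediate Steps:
Z(B, Q) = -2 (Z(B, Q) = 1 - 3 = -2)
y = 12 (y = (-4 + 3)*(-9 - 3) = -1*(-12) = 12)
F = 676 (F = (12 + 14)² = 26² = 676)
-603 + (-14 + Z(-3, 4))²*F = -603 + (-14 - 2)²*676 = -603 + (-16)²*676 = -603 + 256*676 = -603 + 173056 = 172453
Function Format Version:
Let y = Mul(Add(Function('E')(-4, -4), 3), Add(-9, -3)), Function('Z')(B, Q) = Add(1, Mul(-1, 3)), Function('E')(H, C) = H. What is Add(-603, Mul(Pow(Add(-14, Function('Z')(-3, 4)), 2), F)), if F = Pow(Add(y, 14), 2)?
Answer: 172453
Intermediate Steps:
Function('Z')(B, Q) = -2 (Function('Z')(B, Q) = Add(1, -3) = -2)
y = 12 (y = Mul(Add(-4, 3), Add(-9, -3)) = Mul(-1, -12) = 12)
F = 676 (F = Pow(Add(12, 14), 2) = Pow(26, 2) = 676)
Add(-603, Mul(Pow(Add(-14, Function('Z')(-3, 4)), 2), F)) = Add(-603, Mul(Pow(Add(-14, -2), 2), 676)) = Add(-603, Mul(Pow(-16, 2), 676)) = Add(-603, Mul(256, 676)) = Add(-603, 173056) = 172453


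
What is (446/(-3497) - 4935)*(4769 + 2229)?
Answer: -120772470718/3497 ≈ -3.4536e+7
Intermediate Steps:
(446/(-3497) - 4935)*(4769 + 2229) = (446*(-1/3497) - 4935)*6998 = (-446/3497 - 4935)*6998 = -17258141/3497*6998 = -120772470718/3497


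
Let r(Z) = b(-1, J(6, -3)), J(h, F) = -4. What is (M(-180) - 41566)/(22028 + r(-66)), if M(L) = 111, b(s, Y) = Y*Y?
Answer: -41455/22044 ≈ -1.8806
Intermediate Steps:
b(s, Y) = Y²
r(Z) = 16 (r(Z) = (-4)² = 16)
(M(-180) - 41566)/(22028 + r(-66)) = (111 - 41566)/(22028 + 16) = -41455/22044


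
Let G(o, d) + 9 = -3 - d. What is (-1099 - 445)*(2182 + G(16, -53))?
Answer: -3432312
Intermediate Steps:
G(o, d) = -12 - d (G(o, d) = -9 + (-3 - d) = -12 - d)
(-1099 - 445)*(2182 + G(16, -53)) = (-1099 - 445)*(2182 + (-12 - 1*(-53))) = -1544*(2182 + (-12 + 53)) = -1544*(2182 + 41) = -1544*2223 = -3432312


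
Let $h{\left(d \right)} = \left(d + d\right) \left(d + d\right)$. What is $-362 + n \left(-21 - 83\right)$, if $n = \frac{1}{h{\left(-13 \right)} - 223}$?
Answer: $- \frac{164090}{453} \approx -362.23$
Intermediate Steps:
$h{\left(d \right)} = 4 d^{2}$ ($h{\left(d \right)} = 2 d 2 d = 4 d^{2}$)
$n = \frac{1}{453}$ ($n = \frac{1}{4 \left(-13\right)^{2} - 223} = \frac{1}{4 \cdot 169 - 223} = \frac{1}{676 - 223} = \frac{1}{453} \approx 0.0022075$)
$-362 + n \left(-21 - 83\right) = -362 + \frac{-21 - 83}{453} = -362 + \frac{1}{453} \left(-104\right) = -362 - \frac{104}{453} = - \frac{164090}{453}$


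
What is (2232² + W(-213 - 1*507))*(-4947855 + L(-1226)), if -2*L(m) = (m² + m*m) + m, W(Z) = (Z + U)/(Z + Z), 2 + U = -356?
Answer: -1285374153952469/40 ≈ -3.2134e+13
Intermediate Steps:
U = -358 (U = -2 - 356 = -358)
W(Z) = (-358 + Z)/(2*Z) (W(Z) = (Z - 358)/(Z + Z) = (-358 + Z)/((2*Z)) = (-358 + Z)*(1/(2*Z)) = (-358 + Z)/(2*Z))
L(m) = -m² - m/2 (L(m) = -((m² + m*m) + m)/2 = -((m² + m²) + m)/2 = -(2*m² + m)/2 = -(m + 2*m²)/2 = -m² - m/2)
(2232² + W(-213 - 1*507))*(-4947855 + L(-1226)) = (2232² + (-358 + (-213 - 1*507))/(2*(-213 - 1*507)))*(-4947855 - 1*(-1226)*(½ - 1226)) = (4981824 + (-358 + (-213 - 507))/(2*(-213 - 507)))*(-4947855 - 1*(-1226)*(-2451/2)) = (4981824 + (½)*(-358 - 720)/(-720))*(-4947855 - 1502463) = (4981824 + (½)*(-1/720)*(-1078))*(-6450318) = (4981824 + 539/720)*(-6450318) = (3586913819/720)*(-6450318) = -1285374153952469/40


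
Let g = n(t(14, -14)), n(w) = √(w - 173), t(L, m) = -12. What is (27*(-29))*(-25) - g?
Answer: 19575 - I*√185 ≈ 19575.0 - 13.601*I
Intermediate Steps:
n(w) = √(-173 + w)
g = I*√185 (g = √(-173 - 12) = √(-185) = I*√185 ≈ 13.601*I)
(27*(-29))*(-25) - g = (27*(-29))*(-25) - I*√185 = -783*(-25) - I*√185 = 19575 - I*√185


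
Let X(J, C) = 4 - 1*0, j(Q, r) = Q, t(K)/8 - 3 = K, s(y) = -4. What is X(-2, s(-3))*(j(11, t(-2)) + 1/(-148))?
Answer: 1627/37 ≈ 43.973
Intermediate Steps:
t(K) = 24 + 8*K
X(J, C) = 4 (X(J, C) = 4 + 0 = 4)
X(-2, s(-3))*(j(11, t(-2)) + 1/(-148)) = 4*(11 + 1/(-148)) = 4*(11 - 1/148) = 4*(1627/148) = 1627/37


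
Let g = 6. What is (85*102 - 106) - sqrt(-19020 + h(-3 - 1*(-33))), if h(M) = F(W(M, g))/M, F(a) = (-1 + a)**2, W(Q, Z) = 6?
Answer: 8564 - I*sqrt(684690)/6 ≈ 8564.0 - 137.91*I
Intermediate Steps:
h(M) = 25/M (h(M) = (-1 + 6)**2/M = 5**2/M = 25/M)
(85*102 - 106) - sqrt(-19020 + h(-3 - 1*(-33))) = (85*102 - 106) - sqrt(-19020 + 25/(-3 - 1*(-33))) = (8670 - 106) - sqrt(-19020 + 25/(-3 + 33)) = 8564 - sqrt(-19020 + 25/30) = 8564 - sqrt(-19020 + 25*(1/30)) = 8564 - sqrt(-19020 + 5/6) = 8564 - sqrt(-114115/6) = 8564 - I*sqrt(684690)/6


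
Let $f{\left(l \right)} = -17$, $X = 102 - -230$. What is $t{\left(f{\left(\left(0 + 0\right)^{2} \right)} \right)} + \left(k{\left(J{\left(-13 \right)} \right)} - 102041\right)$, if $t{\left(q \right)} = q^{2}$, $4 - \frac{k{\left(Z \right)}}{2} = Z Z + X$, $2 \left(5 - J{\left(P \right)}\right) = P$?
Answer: $- \frac{205345}{2} \approx -1.0267 \cdot 10^{5}$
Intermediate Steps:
$X = 332$ ($X = 102 + 230 = 332$)
$J{\left(P \right)} = 5 - \frac{P}{2}$
$k{\left(Z \right)} = -656 - 2 Z^{2}$ ($k{\left(Z \right)} = 8 - 2 \left(Z Z + 332\right) = 8 - 2 \left(Z^{2} + 332\right) = 8 - 2 \left(332 + Z^{2}\right) = 8 - \left(664 + 2 Z^{2}\right) = -656 - 2 Z^{2}$)
$t{\left(f{\left(\left(0 + 0\right)^{2} \right)} \right)} + \left(k{\left(J{\left(-13 \right)} \right)} - 102041\right) = \left(-17\right)^{2} - \left(102697 + 2 \left(5 - - \frac{13}{2}\right)^{2}\right) = 289 - \left(102697 + 2 \left(5 + \frac{13}{2}\right)^{2}\right) = 289 - \left(102697 + \frac{529}{2}\right) = 289 - \frac{205923}{2} = - \frac{205345}{2}$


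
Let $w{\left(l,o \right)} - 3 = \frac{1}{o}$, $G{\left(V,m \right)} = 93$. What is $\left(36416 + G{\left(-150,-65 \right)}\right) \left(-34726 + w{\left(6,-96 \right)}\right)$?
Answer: $- \frac{121699429181}{96} \approx -1.2677 \cdot 10^{9}$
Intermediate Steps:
$w{\left(l,o \right)} = 3 + \frac{1}{o}$
$\left(36416 + G{\left(-150,-65 \right)}\right) \left(-34726 + w{\left(6,-96 \right)}\right) = \left(36416 + 93\right) \left(-34726 + \left(3 + \frac{1}{-96}\right)\right) = 36509 \left(-34726 + \left(3 - \frac{1}{96}\right)\right) = 36509 \left(-34726 + \frac{287}{96}\right) = 36509 \left(- \frac{3333409}{96}\right) = - \frac{121699429181}{96}$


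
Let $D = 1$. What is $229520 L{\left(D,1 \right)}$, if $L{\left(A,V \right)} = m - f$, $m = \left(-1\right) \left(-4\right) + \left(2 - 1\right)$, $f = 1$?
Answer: $918080$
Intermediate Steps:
$m = 5$ ($m = 4 + \left(2 - 1\right) = 4 + 1 = 5$)
$L{\left(A,V \right)} = 4$ ($L{\left(A,V \right)} = 5 - 1 = 4$)
$229520 L{\left(D,1 \right)} = 229520 \cdot 4 = 918080$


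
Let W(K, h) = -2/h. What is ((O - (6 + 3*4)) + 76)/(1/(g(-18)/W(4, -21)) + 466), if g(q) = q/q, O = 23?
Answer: 1701/9788 ≈ 0.17378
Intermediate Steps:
g(q) = 1
((O - (6 + 3*4)) + 76)/(1/(g(-18)/W(4, -21)) + 466) = ((23 - (6 + 3*4)) + 76)/(1/(1/(-2/(-21))) + 466) = ((23 - (6 + 12)) + 76)/(1/(1/(-2*(-1/21))) + 466) = ((23 - 1*18) + 76)/(1/(1/(2/21)) + 466) = ((23 - 18) + 76)/(1/(1*(21/2)) + 466) = (5 + 76)/(1/(21/2) + 466) = 81/(2/21 + 466) = 81/(9788/21) = 81*(21/9788) = 1701/9788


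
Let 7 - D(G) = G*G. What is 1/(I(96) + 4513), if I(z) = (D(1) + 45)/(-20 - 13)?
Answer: 11/49626 ≈ 0.00022166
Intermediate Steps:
D(G) = 7 - G**2 (D(G) = 7 - G*G = 7 - G**2)
I(z) = -17/11 (I(z) = ((7 - 1*1**2) + 45)/(-20 - 13) = ((7 - 1*1) + 45)/(-33) = ((7 - 1) + 45)*(-1/33) = (6 + 45)*(-1/33) = 51*(-1/33) = -17/11)
1/(I(96) + 4513) = 1/(-17/11 + 4513) = 1/(49626/11) = 11/49626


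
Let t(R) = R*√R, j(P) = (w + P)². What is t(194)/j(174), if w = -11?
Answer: 194*√194/26569 ≈ 0.10170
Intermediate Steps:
j(P) = (-11 + P)²
t(R) = R^(3/2)
t(194)/j(174) = 194^(3/2)/((-11 + 174)²) = (194*√194)/(163²) = (194*√194)/26569 = (194*√194)*(1/26569) = 194*√194/26569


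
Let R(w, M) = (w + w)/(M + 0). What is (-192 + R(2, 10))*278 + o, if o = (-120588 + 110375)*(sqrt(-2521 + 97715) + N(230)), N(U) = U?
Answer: -12011274/5 - 10213*sqrt(95194) ≈ -5.5533e+6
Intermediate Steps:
R(w, M) = 2*w/M (R(w, M) = (2*w)/M = 2*w/M)
o = -2348990 - 10213*sqrt(95194) (o = (-120588 + 110375)*(sqrt(-2521 + 97715) + 230) = -10213*(sqrt(95194) + 230) = -10213*(230 + sqrt(95194)) = -2348990 - 10213*sqrt(95194) ≈ -5.5001e+6)
(-192 + R(2, 10))*278 + o = (-192 + 2*2/10)*278 + (-2348990 - 10213*sqrt(95194)) = (-192 + 2*2*(1/10))*278 + (-2348990 - 10213*sqrt(95194)) = (-192 + 2/5)*278 + (-2348990 - 10213*sqrt(95194)) = -958/5*278 + (-2348990 - 10213*sqrt(95194)) = -266324/5 + (-2348990 - 10213*sqrt(95194)) = -12011274/5 - 10213*sqrt(95194)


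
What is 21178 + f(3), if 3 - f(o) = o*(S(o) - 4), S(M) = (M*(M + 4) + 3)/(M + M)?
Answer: 21181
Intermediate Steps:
S(M) = (3 + M*(4 + M))/(2*M) (S(M) = (M*(4 + M) + 3)/((2*M)) = (3 + M*(4 + M))*(1/(2*M)) = (3 + M*(4 + M))/(2*M))
f(o) = 3 - o*(-4 + (3 + o*(4 + o))/(2*o)) (f(o) = 3 - o*((3 + o*(4 + o))/(2*o) - 4) = 3 - o*(-4 + (3 + o*(4 + o))/(2*o)))
21178 + f(3) = 21178 + (3/2 + 2*3 - 1/2*3**2) = 21178 + (3/2 + 6 - 1/2*9) = 21178 + (3/2 + 6 - 9/2) = 21178 + 3 = 21181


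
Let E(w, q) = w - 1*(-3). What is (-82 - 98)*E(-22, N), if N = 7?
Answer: 3420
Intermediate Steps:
E(w, q) = 3 + w (E(w, q) = w + 3 = 3 + w)
(-82 - 98)*E(-22, N) = (-82 - 98)*(3 - 22) = -180*(-19) = 3420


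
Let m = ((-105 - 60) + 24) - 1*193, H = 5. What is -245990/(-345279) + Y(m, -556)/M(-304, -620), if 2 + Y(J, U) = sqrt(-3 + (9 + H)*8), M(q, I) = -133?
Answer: 33407228/45922107 - sqrt(109)/133 ≈ 0.64898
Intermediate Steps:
m = -334 (m = (-165 + 24) - 193 = -141 - 193 = -334)
Y(J, U) = -2 + sqrt(109) (Y(J, U) = -2 + sqrt(-3 + (9 + 5)*8) = -2 + sqrt(-3 + 14*8) = -2 + sqrt(-3 + 112) = -2 + sqrt(109))
-245990/(-345279) + Y(m, -556)/M(-304, -620) = -245990/(-345279) + (-2 + sqrt(109))/(-133) = -245990*(-1/345279) + (-2 + sqrt(109))*(-1/133) = 245990/345279 + (2/133 - sqrt(109)/133) = 33407228/45922107 - sqrt(109)/133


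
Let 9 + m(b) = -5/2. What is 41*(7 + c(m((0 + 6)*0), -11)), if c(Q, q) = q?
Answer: -164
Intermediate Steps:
m(b) = -23/2 (m(b) = -9 - 5/2 = -23/2)
41*(7 + c(m((0 + 6)*0), -11)) = 41*(7 - 11) = 41*(-4) = -164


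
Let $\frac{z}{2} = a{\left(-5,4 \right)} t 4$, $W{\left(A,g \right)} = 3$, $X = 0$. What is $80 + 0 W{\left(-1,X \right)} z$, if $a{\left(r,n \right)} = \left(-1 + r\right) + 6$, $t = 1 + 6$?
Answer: $80$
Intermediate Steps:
$t = 7$
$a{\left(r,n \right)} = 5 + r$
$z = 0$ ($z = 2 \left(5 - 5\right) 7 \cdot 4 = 2 \cdot 0 \cdot 7 \cdot 4 = 2 \cdot 0 \cdot 4 = 2 \cdot 0 = 0$)
$80 + 0 W{\left(-1,X \right)} z = 80 + 0 \cdot 3 \cdot 0 = 80 + 0 \cdot 0 = 80 + 0 = 80$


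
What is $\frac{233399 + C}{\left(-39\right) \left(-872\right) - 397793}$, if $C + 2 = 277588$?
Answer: $- \frac{102197}{72757} \approx -1.4046$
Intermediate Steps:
$C = 277586$ ($C = -2 + 277588 = 277586$)
$\frac{233399 + C}{\left(-39\right) \left(-872\right) - 397793} = \frac{233399 + 277586}{\left(-39\right) \left(-872\right) - 397793} = \frac{510985}{34008 - 397793} = \frac{510985}{-363785} = 510985 \left(- \frac{1}{363785}\right) = - \frac{102197}{72757}$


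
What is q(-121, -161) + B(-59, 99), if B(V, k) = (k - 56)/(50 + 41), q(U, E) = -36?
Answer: -3233/91 ≈ -35.527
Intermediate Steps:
B(V, k) = -8/13 + k/91 (B(V, k) = (-56 + k)/91 = (-56 + k)*(1/91) = -8/13 + k/91)
q(-121, -161) + B(-59, 99) = -36 + (-8/13 + (1/91)*99) = -36 + (-8/13 + 99/91) = -36 + 43/91 = -3233/91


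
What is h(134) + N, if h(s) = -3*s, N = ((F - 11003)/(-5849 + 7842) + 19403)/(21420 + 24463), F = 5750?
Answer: -36722152312/91444819 ≈ -401.58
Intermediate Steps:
N = 38664926/91444819 (N = ((5750 - 11003)/(-5849 + 7842) + 19403)/(21420 + 24463) = (-5253/1993 + 19403)/45883 = (-5253*1/1993 + 19403)*(1/45883) = (-5253/1993 + 19403)*(1/45883) = (38664926/1993)*(1/45883) = 38664926/91444819 ≈ 0.42282)
h(134) + N = -3*134 + 38664926/91444819 = -402 + 38664926/91444819 = -36722152312/91444819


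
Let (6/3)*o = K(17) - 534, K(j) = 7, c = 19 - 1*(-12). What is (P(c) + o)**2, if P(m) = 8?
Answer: 261121/4 ≈ 65280.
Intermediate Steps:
c = 31 (c = 19 + 12 = 31)
o = -527/2 (o = (7 - 534)/2 = (1/2)*(-527) = -527/2 ≈ -263.50)
(P(c) + o)**2 = (8 - 527/2)**2 = (-511/2)**2 = 261121/4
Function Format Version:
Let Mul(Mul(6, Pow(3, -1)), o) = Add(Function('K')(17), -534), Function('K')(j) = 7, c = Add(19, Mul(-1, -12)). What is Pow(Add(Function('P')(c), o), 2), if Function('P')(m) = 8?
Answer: Rational(261121, 4) ≈ 65280.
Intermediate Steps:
c = 31 (c = Add(19, 12) = 31)
o = Rational(-527, 2) (o = Mul(Rational(1, 2), Add(7, -534)) = Mul(Rational(1, 2), -527) = Rational(-527, 2) ≈ -263.50)
Pow(Add(Function('P')(c), o), 2) = Pow(Add(8, Rational(-527, 2)), 2) = Pow(Rational(-511, 2), 2) = Rational(261121, 4)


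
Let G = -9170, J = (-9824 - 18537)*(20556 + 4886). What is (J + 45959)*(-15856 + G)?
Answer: 18056624454678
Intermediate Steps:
J = -721560562 (J = -28361*25442 = -721560562)
(J + 45959)*(-15856 + G) = (-721560562 + 45959)*(-15856 - 9170) = -721514603*(-25026) = 18056624454678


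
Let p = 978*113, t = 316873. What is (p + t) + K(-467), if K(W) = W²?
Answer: 645476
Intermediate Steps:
p = 110514
(p + t) + K(-467) = (110514 + 316873) + (-467)² = 427387 + 218089 = 645476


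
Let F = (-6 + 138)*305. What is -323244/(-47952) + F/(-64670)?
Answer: 17568187/2871348 ≈ 6.1184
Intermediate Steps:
F = 40260 (F = 132*305 = 40260)
-323244/(-47952) + F/(-64670) = -323244/(-47952) + 40260/(-64670) = -323244*(-1/47952) + 40260*(-1/64670) = 2993/444 - 4026/6467 = 17568187/2871348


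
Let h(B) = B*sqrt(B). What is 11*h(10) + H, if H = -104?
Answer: -104 + 110*sqrt(10) ≈ 243.85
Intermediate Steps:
h(B) = B**(3/2)
11*h(10) + H = 11*10**(3/2) - 104 = 11*(10*sqrt(10)) - 104 = 110*sqrt(10) - 104 = -104 + 110*sqrt(10)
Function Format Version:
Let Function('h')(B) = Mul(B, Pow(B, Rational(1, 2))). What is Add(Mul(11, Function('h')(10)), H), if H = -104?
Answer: Add(-104, Mul(110, Pow(10, Rational(1, 2)))) ≈ 243.85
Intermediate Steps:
Function('h')(B) = Pow(B, Rational(3, 2))
Add(Mul(11, Function('h')(10)), H) = Add(Mul(11, Pow(10, Rational(3, 2))), -104) = Add(Mul(11, Mul(10, Pow(10, Rational(1, 2)))), -104) = Add(Mul(110, Pow(10, Rational(1, 2))), -104) = Add(-104, Mul(110, Pow(10, Rational(1, 2))))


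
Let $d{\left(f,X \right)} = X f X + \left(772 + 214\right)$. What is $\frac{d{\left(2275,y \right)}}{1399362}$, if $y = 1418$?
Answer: $\frac{762399681}{233227} \approx 3268.9$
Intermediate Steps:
$d{\left(f,X \right)} = 986 + f X^{2}$ ($d{\left(f,X \right)} = f X^{2} + 986 = 986 + f X^{2}$)
$\frac{d{\left(2275,y \right)}}{1399362} = \frac{986 + 2275 \cdot 1418^{2}}{1399362} = \left(986 + 2275 \cdot 2010724\right) \frac{1}{1399362} = \left(986 + 4574397100\right) \frac{1}{1399362} = 4574398086 \cdot \frac{1}{1399362} = \frac{762399681}{233227}$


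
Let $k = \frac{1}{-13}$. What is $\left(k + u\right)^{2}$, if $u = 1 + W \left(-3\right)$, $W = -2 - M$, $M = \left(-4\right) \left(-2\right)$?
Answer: $\frac{161604}{169} \approx 956.24$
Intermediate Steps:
$M = 8$
$W = -10$ ($W = -2 - 8 = -10$)
$u = 31$ ($u = 1 - -30 = 1 + 30 = 31$)
$k = - \frac{1}{13} \approx -0.076923$
$\left(k + u\right)^{2} = \left(- \frac{1}{13} + 31\right)^{2} = \left(\frac{402}{13}\right)^{2} = \frac{161604}{169}$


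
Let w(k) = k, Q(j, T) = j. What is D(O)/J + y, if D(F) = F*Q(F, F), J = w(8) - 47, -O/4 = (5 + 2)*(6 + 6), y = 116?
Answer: -36124/13 ≈ -2778.8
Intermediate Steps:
O = -336 (O = -4*(5 + 2)*(6 + 6) = -28*12 = -4*84 = -336)
J = -39 (J = 8 - 47 = -39)
D(F) = F² (D(F) = F*F = F²)
D(O)/J + y = (-336)²/(-39) + 116 = -1/39*112896 + 116 = -37632/13 + 116 = -36124/13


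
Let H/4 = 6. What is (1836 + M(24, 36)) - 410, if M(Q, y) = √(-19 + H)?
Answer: 1426 + √5 ≈ 1428.2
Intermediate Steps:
H = 24 (H = 4*6 = 24)
M(Q, y) = √5 (M(Q, y) = √(-19 + 24) = √5)
(1836 + M(24, 36)) - 410 = (1836 + √5) - 410 = 1426 + √5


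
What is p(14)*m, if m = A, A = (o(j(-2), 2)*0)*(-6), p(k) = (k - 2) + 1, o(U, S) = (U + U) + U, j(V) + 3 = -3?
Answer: 0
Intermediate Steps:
j(V) = -6 (j(V) = -3 - 3 = -6)
o(U, S) = 3*U (o(U, S) = 2*U + U = 3*U)
p(k) = -1 + k (p(k) = (-2 + k) + 1 = -1 + k)
A = 0 (A = ((3*(-6))*0)*(-6) = -18*0*(-6) = 0*(-6) = 0)
m = 0
p(14)*m = (-1 + 14)*0 = 13*0 = 0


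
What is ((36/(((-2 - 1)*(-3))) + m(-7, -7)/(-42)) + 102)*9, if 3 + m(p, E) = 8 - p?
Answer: 6660/7 ≈ 951.43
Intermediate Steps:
m(p, E) = 5 - p (m(p, E) = -3 + (8 - p) = 5 - p)
((36/(((-2 - 1)*(-3))) + m(-7, -7)/(-42)) + 102)*9 = ((36/(((-2 - 1)*(-3))) + (5 - 1*(-7))/(-42)) + 102)*9 = ((36/((-3*(-3))) + (5 + 7)*(-1/42)) + 102)*9 = ((36/9 + 12*(-1/42)) + 102)*9 = ((36*(⅑) - 2/7) + 102)*9 = ((4 - 2/7) + 102)*9 = (26/7 + 102)*9 = (740/7)*9 = 6660/7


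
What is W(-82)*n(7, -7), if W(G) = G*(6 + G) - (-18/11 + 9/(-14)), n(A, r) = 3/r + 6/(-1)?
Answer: -43203555/1078 ≈ -40078.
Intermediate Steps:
n(A, r) = -6 + 3/r (n(A, r) = 3/r + 6*(-1) = 3/r - 6 = -6 + 3/r)
W(G) = 351/154 + G*(6 + G) (W(G) = G*(6 + G) - (-18*1/11 + 9*(-1/14)) = G*(6 + G) - (-18/11 - 9/14) = G*(6 + G) - 1*(-351/154) = G*(6 + G) + 351/154 = 351/154 + G*(6 + G))
W(-82)*n(7, -7) = (351/154 + (-82)² + 6*(-82))*(-6 + 3/(-7)) = (351/154 + 6724 - 492)*(-6 + 3*(-⅐)) = 960079*(-6 - 3/7)/154 = (960079/154)*(-45/7) = -43203555/1078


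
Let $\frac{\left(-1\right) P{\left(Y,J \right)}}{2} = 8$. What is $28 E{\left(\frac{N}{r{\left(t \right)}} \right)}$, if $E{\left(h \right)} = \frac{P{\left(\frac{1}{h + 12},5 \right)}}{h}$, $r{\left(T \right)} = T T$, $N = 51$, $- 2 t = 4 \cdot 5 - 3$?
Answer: $- \frac{1904}{3} \approx -634.67$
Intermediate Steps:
$P{\left(Y,J \right)} = -16$ ($P{\left(Y,J \right)} = \left(-2\right) 8 = -16$)
$t = - \frac{17}{2}$ ($t = - \frac{4 \cdot 5 - 3}{2} = - \frac{20 - 3}{2} = \left(- \frac{1}{2}\right) 17 = - \frac{17}{2} \approx -8.5$)
$r{\left(T \right)} = T^{2}$
$E{\left(h \right)} = - \frac{16}{h}$
$28 E{\left(\frac{N}{r{\left(t \right)}} \right)} = 28 \left(- \frac{16}{51 \frac{1}{\left(- \frac{17}{2}\right)^{2}}}\right) = 28 \left(- \frac{16}{51 \frac{1}{\frac{289}{4}}}\right) = 28 \left(- \frac{16}{51 \cdot \frac{4}{289}}\right) = 28 \left(- \frac{16}{\frac{12}{17}}\right) = 28 \left(\left(-16\right) \frac{17}{12}\right) = 28 \left(- \frac{68}{3}\right) = - \frac{1904}{3}$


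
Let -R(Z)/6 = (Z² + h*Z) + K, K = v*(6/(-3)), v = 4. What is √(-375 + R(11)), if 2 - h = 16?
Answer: I*√129 ≈ 11.358*I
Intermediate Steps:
K = -8 (K = 4*(6/(-3)) = 4*(6*(-⅓)) = 4*(-2) = -8)
h = -14 (h = 2 - 1*16 = 2 - 16 = -14)
R(Z) = 48 - 6*Z² + 84*Z (R(Z) = -6*((Z² - 14*Z) - 8) = -6*(-8 + Z² - 14*Z) = 48 - 6*Z² + 84*Z)
√(-375 + R(11)) = √(-375 + (48 - 6*11² + 84*11)) = √(-375 + (48 - 6*121 + 924)) = √(-375 + (48 - 726 + 924)) = √(-375 + 246) = √(-129) = I*√129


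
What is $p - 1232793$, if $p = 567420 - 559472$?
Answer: $-1224845$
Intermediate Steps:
$p = 7948$
$p - 1232793 = 7948 - 1232793 = -1224845$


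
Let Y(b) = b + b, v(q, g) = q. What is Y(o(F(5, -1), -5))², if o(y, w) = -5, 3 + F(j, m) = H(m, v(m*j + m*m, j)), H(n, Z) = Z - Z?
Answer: 100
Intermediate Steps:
H(n, Z) = 0
F(j, m) = -3 (F(j, m) = -3 + 0 = -3)
Y(b) = 2*b
Y(o(F(5, -1), -5))² = (2*(-5))² = (-10)² = 100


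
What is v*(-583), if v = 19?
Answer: -11077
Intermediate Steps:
v*(-583) = 19*(-583) = -11077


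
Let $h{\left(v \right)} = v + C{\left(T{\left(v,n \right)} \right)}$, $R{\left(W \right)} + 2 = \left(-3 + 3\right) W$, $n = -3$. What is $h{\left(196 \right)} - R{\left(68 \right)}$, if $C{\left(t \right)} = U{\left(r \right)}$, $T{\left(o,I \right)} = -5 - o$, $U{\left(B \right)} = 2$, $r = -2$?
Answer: $200$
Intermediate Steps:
$R{\left(W \right)} = -2$ ($R{\left(W \right)} = -2 + \left(-3 + 3\right) W = -2 + 0 W = -2 + 0 = -2$)
$C{\left(t \right)} = 2$
$h{\left(v \right)} = 2 + v$ ($h{\left(v \right)} = v + 2 = 2 + v$)
$h{\left(196 \right)} - R{\left(68 \right)} = \left(2 + 196\right) - -2 = 198 + 2 = 200$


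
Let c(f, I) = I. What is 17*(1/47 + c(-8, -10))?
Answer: -7973/47 ≈ -169.64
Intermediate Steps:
17*(1/47 + c(-8, -10)) = 17*(1/47 - 10) = 17*(-469/47) = -7973/47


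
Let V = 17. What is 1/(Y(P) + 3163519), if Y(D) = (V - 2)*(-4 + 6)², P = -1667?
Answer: 1/3163579 ≈ 3.1610e-7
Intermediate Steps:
Y(D) = 60 (Y(D) = (17 - 2)*(-4 + 6)² = 15*2² = 15*4 = 60)
1/(Y(P) + 3163519) = 1/(60 + 3163519) = 1/3163579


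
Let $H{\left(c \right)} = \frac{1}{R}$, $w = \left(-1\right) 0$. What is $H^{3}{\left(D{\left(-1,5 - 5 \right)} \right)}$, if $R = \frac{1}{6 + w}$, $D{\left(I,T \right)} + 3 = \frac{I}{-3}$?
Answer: $216$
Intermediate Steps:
$w = 0$
$D{\left(I,T \right)} = -3 - \frac{I}{3}$ ($D{\left(I,T \right)} = -3 + \frac{I}{-3} = -3 + I \left(- \frac{1}{3}\right) = -3 - \frac{I}{3}$)
$R = \frac{1}{6}$ ($R = \frac{1}{6 + 0} = \frac{1}{6} \approx 0.16667$)
$H{\left(c \right)} = 6$ ($H{\left(c \right)} = \frac{1}{\frac{1}{6}} = 6$)
$H^{3}{\left(D{\left(-1,5 - 5 \right)} \right)} = 6^{3} = 216$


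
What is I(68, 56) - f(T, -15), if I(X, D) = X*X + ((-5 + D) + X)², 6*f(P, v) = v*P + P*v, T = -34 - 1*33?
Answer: 18450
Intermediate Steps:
T = -67 (T = -34 - 33 = -67)
f(P, v) = P*v/3 (f(P, v) = (v*P + P*v)/6 = (P*v + P*v)/6 = (2*P*v)/6 = P*v/3)
I(X, D) = X² + (-5 + D + X)²
I(68, 56) - f(T, -15) = (68² + (-5 + 56 + 68)²) - (-67)*(-15)/3 = (4624 + 119²) - 1*335 = (4624 + 14161) - 335 = 18785 - 335 = 18450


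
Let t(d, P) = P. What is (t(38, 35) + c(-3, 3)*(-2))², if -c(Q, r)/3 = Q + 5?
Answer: 2209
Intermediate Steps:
c(Q, r) = -15 - 3*Q (c(Q, r) = -3*(Q + 5) = -3*(5 + Q) = -15 - 3*Q)
(t(38, 35) + c(-3, 3)*(-2))² = (35 + (-15 - 3*(-3))*(-2))² = (35 + (-15 + 9)*(-2))² = (35 - 6*(-2))² = (35 + 12)² = 47² = 2209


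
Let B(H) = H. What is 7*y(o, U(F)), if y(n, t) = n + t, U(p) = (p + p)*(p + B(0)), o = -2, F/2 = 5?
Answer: 1386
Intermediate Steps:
F = 10 (F = 2*5 = 10)
U(p) = 2*p**2 (U(p) = (p + p)*(p + 0) = (2*p)*p = 2*p**2)
7*y(o, U(F)) = 7*(-2 + 2*10**2) = 7*(-2 + 2*100) = 7*(-2 + 200) = 7*198 = 1386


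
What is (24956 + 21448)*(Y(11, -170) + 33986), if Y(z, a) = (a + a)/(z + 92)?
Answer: 162424116072/103 ≈ 1.5769e+9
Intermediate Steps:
Y(z, a) = 2*a/(92 + z) (Y(z, a) = (2*a)/(92 + z) = 2*a/(92 + z))
(24956 + 21448)*(Y(11, -170) + 33986) = (24956 + 21448)*(2*(-170)/(92 + 11) + 33986) = 46404*(2*(-170)/103 + 33986) = 46404*(2*(-170)*(1/103) + 33986) = 46404*(-340/103 + 33986) = 46404*(3500218/103) = 162424116072/103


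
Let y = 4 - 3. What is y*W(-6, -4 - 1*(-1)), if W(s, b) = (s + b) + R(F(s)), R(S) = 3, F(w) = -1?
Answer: -6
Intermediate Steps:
W(s, b) = 3 + b + s (W(s, b) = (s + b) + 3 = (b + s) + 3 = 3 + b + s)
y = 1
y*W(-6, -4 - 1*(-1)) = 1*(3 + (-4 - 1*(-1)) - 6) = 1*(3 + (-4 + 1) - 6) = 1*(3 - 3 - 6) = 1*(-6) = -6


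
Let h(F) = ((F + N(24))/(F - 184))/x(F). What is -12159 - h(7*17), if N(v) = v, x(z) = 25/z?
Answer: -1518566/125 ≈ -12149.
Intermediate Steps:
h(F) = F*(24 + F)/(25*(-184 + F)) (h(F) = ((F + 24)/(F - 184))/((25/F)) = ((24 + F)/(-184 + F))*(F/25) = F*(24 + F)/(25*(-184 + F)))
-12159 - h(7*17) = -12159 - 7*17*(24 + 7*17)/(25*(-184 + 7*17)) = -12159 - 119*(24 + 119)/(25*(-184 + 119)) = -12159 - 119*143/(25*(-65)) = -12159 - 119*(-1)*143/(25*65) = -12159 - 1*(-1309/125) = -12159 + 1309/125 = -1518566/125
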